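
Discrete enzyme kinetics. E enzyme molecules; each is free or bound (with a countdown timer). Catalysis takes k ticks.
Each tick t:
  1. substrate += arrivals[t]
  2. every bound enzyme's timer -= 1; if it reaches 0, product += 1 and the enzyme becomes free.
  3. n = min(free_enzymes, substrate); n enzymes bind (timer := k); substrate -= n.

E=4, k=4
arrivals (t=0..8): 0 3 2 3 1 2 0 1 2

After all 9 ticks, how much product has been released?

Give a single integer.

Answer: 4

Derivation:
t=0: arr=0 -> substrate=0 bound=0 product=0
t=1: arr=3 -> substrate=0 bound=3 product=0
t=2: arr=2 -> substrate=1 bound=4 product=0
t=3: arr=3 -> substrate=4 bound=4 product=0
t=4: arr=1 -> substrate=5 bound=4 product=0
t=5: arr=2 -> substrate=4 bound=4 product=3
t=6: arr=0 -> substrate=3 bound=4 product=4
t=7: arr=1 -> substrate=4 bound=4 product=4
t=8: arr=2 -> substrate=6 bound=4 product=4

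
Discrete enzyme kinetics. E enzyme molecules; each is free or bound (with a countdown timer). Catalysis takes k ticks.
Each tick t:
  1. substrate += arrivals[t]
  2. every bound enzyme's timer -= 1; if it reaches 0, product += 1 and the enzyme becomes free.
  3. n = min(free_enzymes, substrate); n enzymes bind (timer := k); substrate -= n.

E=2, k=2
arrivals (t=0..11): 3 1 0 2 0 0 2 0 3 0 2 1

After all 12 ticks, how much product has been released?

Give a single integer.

Answer: 10

Derivation:
t=0: arr=3 -> substrate=1 bound=2 product=0
t=1: arr=1 -> substrate=2 bound=2 product=0
t=2: arr=0 -> substrate=0 bound=2 product=2
t=3: arr=2 -> substrate=2 bound=2 product=2
t=4: arr=0 -> substrate=0 bound=2 product=4
t=5: arr=0 -> substrate=0 bound=2 product=4
t=6: arr=2 -> substrate=0 bound=2 product=6
t=7: arr=0 -> substrate=0 bound=2 product=6
t=8: arr=3 -> substrate=1 bound=2 product=8
t=9: arr=0 -> substrate=1 bound=2 product=8
t=10: arr=2 -> substrate=1 bound=2 product=10
t=11: arr=1 -> substrate=2 bound=2 product=10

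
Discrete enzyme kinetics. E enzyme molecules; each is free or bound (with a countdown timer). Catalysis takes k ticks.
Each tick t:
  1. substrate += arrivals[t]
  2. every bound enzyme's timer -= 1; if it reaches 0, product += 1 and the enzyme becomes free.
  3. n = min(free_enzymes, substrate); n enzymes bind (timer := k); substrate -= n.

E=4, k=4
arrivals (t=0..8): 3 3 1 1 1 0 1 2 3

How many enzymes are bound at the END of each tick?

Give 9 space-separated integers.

Answer: 3 4 4 4 4 4 4 4 4

Derivation:
t=0: arr=3 -> substrate=0 bound=3 product=0
t=1: arr=3 -> substrate=2 bound=4 product=0
t=2: arr=1 -> substrate=3 bound=4 product=0
t=3: arr=1 -> substrate=4 bound=4 product=0
t=4: arr=1 -> substrate=2 bound=4 product=3
t=5: arr=0 -> substrate=1 bound=4 product=4
t=6: arr=1 -> substrate=2 bound=4 product=4
t=7: arr=2 -> substrate=4 bound=4 product=4
t=8: arr=3 -> substrate=4 bound=4 product=7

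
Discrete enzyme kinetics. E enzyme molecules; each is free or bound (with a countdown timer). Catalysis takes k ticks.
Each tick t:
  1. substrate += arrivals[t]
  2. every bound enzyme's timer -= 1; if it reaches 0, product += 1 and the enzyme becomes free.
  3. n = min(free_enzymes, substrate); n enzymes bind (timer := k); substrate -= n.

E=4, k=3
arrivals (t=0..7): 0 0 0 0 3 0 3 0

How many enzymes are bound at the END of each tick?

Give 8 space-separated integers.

t=0: arr=0 -> substrate=0 bound=0 product=0
t=1: arr=0 -> substrate=0 bound=0 product=0
t=2: arr=0 -> substrate=0 bound=0 product=0
t=3: arr=0 -> substrate=0 bound=0 product=0
t=4: arr=3 -> substrate=0 bound=3 product=0
t=5: arr=0 -> substrate=0 bound=3 product=0
t=6: arr=3 -> substrate=2 bound=4 product=0
t=7: arr=0 -> substrate=0 bound=3 product=3

Answer: 0 0 0 0 3 3 4 3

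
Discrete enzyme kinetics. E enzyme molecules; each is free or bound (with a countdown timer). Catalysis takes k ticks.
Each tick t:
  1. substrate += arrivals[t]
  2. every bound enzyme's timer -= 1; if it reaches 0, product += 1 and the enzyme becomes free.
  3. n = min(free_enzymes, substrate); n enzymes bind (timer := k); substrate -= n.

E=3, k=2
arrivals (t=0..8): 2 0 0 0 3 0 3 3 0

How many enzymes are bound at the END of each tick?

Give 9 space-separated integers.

Answer: 2 2 0 0 3 3 3 3 3

Derivation:
t=0: arr=2 -> substrate=0 bound=2 product=0
t=1: arr=0 -> substrate=0 bound=2 product=0
t=2: arr=0 -> substrate=0 bound=0 product=2
t=3: arr=0 -> substrate=0 bound=0 product=2
t=4: arr=3 -> substrate=0 bound=3 product=2
t=5: arr=0 -> substrate=0 bound=3 product=2
t=6: arr=3 -> substrate=0 bound=3 product=5
t=7: arr=3 -> substrate=3 bound=3 product=5
t=8: arr=0 -> substrate=0 bound=3 product=8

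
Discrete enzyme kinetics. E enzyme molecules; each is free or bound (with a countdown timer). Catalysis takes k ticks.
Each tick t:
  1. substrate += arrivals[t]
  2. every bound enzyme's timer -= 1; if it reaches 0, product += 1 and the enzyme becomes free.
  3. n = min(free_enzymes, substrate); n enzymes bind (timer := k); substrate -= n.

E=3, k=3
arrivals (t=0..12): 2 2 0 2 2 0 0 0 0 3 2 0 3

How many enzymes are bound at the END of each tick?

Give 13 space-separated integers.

t=0: arr=2 -> substrate=0 bound=2 product=0
t=1: arr=2 -> substrate=1 bound=3 product=0
t=2: arr=0 -> substrate=1 bound=3 product=0
t=3: arr=2 -> substrate=1 bound=3 product=2
t=4: arr=2 -> substrate=2 bound=3 product=3
t=5: arr=0 -> substrate=2 bound=3 product=3
t=6: arr=0 -> substrate=0 bound=3 product=5
t=7: arr=0 -> substrate=0 bound=2 product=6
t=8: arr=0 -> substrate=0 bound=2 product=6
t=9: arr=3 -> substrate=0 bound=3 product=8
t=10: arr=2 -> substrate=2 bound=3 product=8
t=11: arr=0 -> substrate=2 bound=3 product=8
t=12: arr=3 -> substrate=2 bound=3 product=11

Answer: 2 3 3 3 3 3 3 2 2 3 3 3 3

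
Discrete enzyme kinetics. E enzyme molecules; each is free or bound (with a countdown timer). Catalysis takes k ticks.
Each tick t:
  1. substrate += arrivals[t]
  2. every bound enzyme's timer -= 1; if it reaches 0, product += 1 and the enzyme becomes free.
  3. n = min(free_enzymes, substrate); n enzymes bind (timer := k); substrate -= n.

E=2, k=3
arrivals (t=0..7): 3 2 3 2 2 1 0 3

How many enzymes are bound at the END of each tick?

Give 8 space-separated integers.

Answer: 2 2 2 2 2 2 2 2

Derivation:
t=0: arr=3 -> substrate=1 bound=2 product=0
t=1: arr=2 -> substrate=3 bound=2 product=0
t=2: arr=3 -> substrate=6 bound=2 product=0
t=3: arr=2 -> substrate=6 bound=2 product=2
t=4: arr=2 -> substrate=8 bound=2 product=2
t=5: arr=1 -> substrate=9 bound=2 product=2
t=6: arr=0 -> substrate=7 bound=2 product=4
t=7: arr=3 -> substrate=10 bound=2 product=4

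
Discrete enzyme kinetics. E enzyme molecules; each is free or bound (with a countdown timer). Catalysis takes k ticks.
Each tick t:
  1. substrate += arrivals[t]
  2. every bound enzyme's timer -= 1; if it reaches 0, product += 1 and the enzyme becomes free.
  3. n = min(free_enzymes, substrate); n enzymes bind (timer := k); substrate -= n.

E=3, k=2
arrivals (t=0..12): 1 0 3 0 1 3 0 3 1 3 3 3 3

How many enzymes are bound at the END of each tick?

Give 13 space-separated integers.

t=0: arr=1 -> substrate=0 bound=1 product=0
t=1: arr=0 -> substrate=0 bound=1 product=0
t=2: arr=3 -> substrate=0 bound=3 product=1
t=3: arr=0 -> substrate=0 bound=3 product=1
t=4: arr=1 -> substrate=0 bound=1 product=4
t=5: arr=3 -> substrate=1 bound=3 product=4
t=6: arr=0 -> substrate=0 bound=3 product=5
t=7: arr=3 -> substrate=1 bound=3 product=7
t=8: arr=1 -> substrate=1 bound=3 product=8
t=9: arr=3 -> substrate=2 bound=3 product=10
t=10: arr=3 -> substrate=4 bound=3 product=11
t=11: arr=3 -> substrate=5 bound=3 product=13
t=12: arr=3 -> substrate=7 bound=3 product=14

Answer: 1 1 3 3 1 3 3 3 3 3 3 3 3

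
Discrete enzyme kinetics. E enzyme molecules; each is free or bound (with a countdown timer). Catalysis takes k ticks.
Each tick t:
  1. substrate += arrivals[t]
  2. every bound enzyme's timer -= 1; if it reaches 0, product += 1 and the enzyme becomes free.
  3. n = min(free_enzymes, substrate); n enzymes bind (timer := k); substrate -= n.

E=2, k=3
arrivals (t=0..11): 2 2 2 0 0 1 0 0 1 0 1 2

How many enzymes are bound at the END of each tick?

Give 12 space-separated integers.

Answer: 2 2 2 2 2 2 2 2 2 2 2 2

Derivation:
t=0: arr=2 -> substrate=0 bound=2 product=0
t=1: arr=2 -> substrate=2 bound=2 product=0
t=2: arr=2 -> substrate=4 bound=2 product=0
t=3: arr=0 -> substrate=2 bound=2 product=2
t=4: arr=0 -> substrate=2 bound=2 product=2
t=5: arr=1 -> substrate=3 bound=2 product=2
t=6: arr=0 -> substrate=1 bound=2 product=4
t=7: arr=0 -> substrate=1 bound=2 product=4
t=8: arr=1 -> substrate=2 bound=2 product=4
t=9: arr=0 -> substrate=0 bound=2 product=6
t=10: arr=1 -> substrate=1 bound=2 product=6
t=11: arr=2 -> substrate=3 bound=2 product=6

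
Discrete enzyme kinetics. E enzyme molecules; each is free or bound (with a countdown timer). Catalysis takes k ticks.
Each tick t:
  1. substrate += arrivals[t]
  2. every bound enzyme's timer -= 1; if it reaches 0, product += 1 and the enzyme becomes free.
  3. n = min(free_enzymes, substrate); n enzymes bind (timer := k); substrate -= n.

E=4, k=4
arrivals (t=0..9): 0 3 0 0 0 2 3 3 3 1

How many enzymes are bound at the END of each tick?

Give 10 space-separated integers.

t=0: arr=0 -> substrate=0 bound=0 product=0
t=1: arr=3 -> substrate=0 bound=3 product=0
t=2: arr=0 -> substrate=0 bound=3 product=0
t=3: arr=0 -> substrate=0 bound=3 product=0
t=4: arr=0 -> substrate=0 bound=3 product=0
t=5: arr=2 -> substrate=0 bound=2 product=3
t=6: arr=3 -> substrate=1 bound=4 product=3
t=7: arr=3 -> substrate=4 bound=4 product=3
t=8: arr=3 -> substrate=7 bound=4 product=3
t=9: arr=1 -> substrate=6 bound=4 product=5

Answer: 0 3 3 3 3 2 4 4 4 4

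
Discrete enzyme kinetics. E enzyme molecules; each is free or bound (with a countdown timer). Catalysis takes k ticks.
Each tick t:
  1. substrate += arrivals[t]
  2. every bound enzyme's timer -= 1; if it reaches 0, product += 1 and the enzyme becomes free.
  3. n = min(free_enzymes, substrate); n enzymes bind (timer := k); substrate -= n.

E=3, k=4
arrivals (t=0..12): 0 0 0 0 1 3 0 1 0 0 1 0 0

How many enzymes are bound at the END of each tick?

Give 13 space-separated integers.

Answer: 0 0 0 0 1 3 3 3 3 2 3 3 2

Derivation:
t=0: arr=0 -> substrate=0 bound=0 product=0
t=1: arr=0 -> substrate=0 bound=0 product=0
t=2: arr=0 -> substrate=0 bound=0 product=0
t=3: arr=0 -> substrate=0 bound=0 product=0
t=4: arr=1 -> substrate=0 bound=1 product=0
t=5: arr=3 -> substrate=1 bound=3 product=0
t=6: arr=0 -> substrate=1 bound=3 product=0
t=7: arr=1 -> substrate=2 bound=3 product=0
t=8: arr=0 -> substrate=1 bound=3 product=1
t=9: arr=0 -> substrate=0 bound=2 product=3
t=10: arr=1 -> substrate=0 bound=3 product=3
t=11: arr=0 -> substrate=0 bound=3 product=3
t=12: arr=0 -> substrate=0 bound=2 product=4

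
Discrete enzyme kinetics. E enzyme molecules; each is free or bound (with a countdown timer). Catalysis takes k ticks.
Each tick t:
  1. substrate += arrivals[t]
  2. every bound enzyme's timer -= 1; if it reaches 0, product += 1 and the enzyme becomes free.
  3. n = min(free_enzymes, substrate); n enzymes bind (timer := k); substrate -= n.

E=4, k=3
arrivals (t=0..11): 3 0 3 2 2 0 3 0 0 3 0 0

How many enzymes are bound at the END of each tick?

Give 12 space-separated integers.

Answer: 3 3 4 4 4 4 4 4 4 4 4 4

Derivation:
t=0: arr=3 -> substrate=0 bound=3 product=0
t=1: arr=0 -> substrate=0 bound=3 product=0
t=2: arr=3 -> substrate=2 bound=4 product=0
t=3: arr=2 -> substrate=1 bound=4 product=3
t=4: arr=2 -> substrate=3 bound=4 product=3
t=5: arr=0 -> substrate=2 bound=4 product=4
t=6: arr=3 -> substrate=2 bound=4 product=7
t=7: arr=0 -> substrate=2 bound=4 product=7
t=8: arr=0 -> substrate=1 bound=4 product=8
t=9: arr=3 -> substrate=1 bound=4 product=11
t=10: arr=0 -> substrate=1 bound=4 product=11
t=11: arr=0 -> substrate=0 bound=4 product=12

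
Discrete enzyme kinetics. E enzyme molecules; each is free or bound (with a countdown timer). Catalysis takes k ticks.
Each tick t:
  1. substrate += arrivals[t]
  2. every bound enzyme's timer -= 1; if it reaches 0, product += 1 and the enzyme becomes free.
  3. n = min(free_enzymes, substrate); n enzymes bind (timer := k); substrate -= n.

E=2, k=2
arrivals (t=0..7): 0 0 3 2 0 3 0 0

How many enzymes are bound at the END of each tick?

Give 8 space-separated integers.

t=0: arr=0 -> substrate=0 bound=0 product=0
t=1: arr=0 -> substrate=0 bound=0 product=0
t=2: arr=3 -> substrate=1 bound=2 product=0
t=3: arr=2 -> substrate=3 bound=2 product=0
t=4: arr=0 -> substrate=1 bound=2 product=2
t=5: arr=3 -> substrate=4 bound=2 product=2
t=6: arr=0 -> substrate=2 bound=2 product=4
t=7: arr=0 -> substrate=2 bound=2 product=4

Answer: 0 0 2 2 2 2 2 2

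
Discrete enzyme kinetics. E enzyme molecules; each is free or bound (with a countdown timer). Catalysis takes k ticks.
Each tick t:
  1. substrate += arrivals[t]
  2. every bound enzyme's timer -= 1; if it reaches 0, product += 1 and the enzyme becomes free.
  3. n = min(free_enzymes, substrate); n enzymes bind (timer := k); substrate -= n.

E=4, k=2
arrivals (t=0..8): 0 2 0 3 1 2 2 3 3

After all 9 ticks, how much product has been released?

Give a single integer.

t=0: arr=0 -> substrate=0 bound=0 product=0
t=1: arr=2 -> substrate=0 bound=2 product=0
t=2: arr=0 -> substrate=0 bound=2 product=0
t=3: arr=3 -> substrate=0 bound=3 product=2
t=4: arr=1 -> substrate=0 bound=4 product=2
t=5: arr=2 -> substrate=0 bound=3 product=5
t=6: arr=2 -> substrate=0 bound=4 product=6
t=7: arr=3 -> substrate=1 bound=4 product=8
t=8: arr=3 -> substrate=2 bound=4 product=10

Answer: 10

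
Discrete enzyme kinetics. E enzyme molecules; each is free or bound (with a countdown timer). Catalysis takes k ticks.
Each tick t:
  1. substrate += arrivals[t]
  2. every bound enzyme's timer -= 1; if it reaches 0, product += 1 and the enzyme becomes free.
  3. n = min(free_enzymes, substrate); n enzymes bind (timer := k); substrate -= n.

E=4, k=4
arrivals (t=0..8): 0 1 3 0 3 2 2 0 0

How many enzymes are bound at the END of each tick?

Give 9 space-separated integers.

Answer: 0 1 4 4 4 4 4 4 4

Derivation:
t=0: arr=0 -> substrate=0 bound=0 product=0
t=1: arr=1 -> substrate=0 bound=1 product=0
t=2: arr=3 -> substrate=0 bound=4 product=0
t=3: arr=0 -> substrate=0 bound=4 product=0
t=4: arr=3 -> substrate=3 bound=4 product=0
t=5: arr=2 -> substrate=4 bound=4 product=1
t=6: arr=2 -> substrate=3 bound=4 product=4
t=7: arr=0 -> substrate=3 bound=4 product=4
t=8: arr=0 -> substrate=3 bound=4 product=4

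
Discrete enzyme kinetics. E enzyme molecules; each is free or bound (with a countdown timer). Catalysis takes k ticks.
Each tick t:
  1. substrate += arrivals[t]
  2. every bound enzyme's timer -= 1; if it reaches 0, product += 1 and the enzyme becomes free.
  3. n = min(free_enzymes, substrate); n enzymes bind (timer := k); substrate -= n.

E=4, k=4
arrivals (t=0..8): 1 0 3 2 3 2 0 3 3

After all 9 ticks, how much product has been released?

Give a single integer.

t=0: arr=1 -> substrate=0 bound=1 product=0
t=1: arr=0 -> substrate=0 bound=1 product=0
t=2: arr=3 -> substrate=0 bound=4 product=0
t=3: arr=2 -> substrate=2 bound=4 product=0
t=4: arr=3 -> substrate=4 bound=4 product=1
t=5: arr=2 -> substrate=6 bound=4 product=1
t=6: arr=0 -> substrate=3 bound=4 product=4
t=7: arr=3 -> substrate=6 bound=4 product=4
t=8: arr=3 -> substrate=8 bound=4 product=5

Answer: 5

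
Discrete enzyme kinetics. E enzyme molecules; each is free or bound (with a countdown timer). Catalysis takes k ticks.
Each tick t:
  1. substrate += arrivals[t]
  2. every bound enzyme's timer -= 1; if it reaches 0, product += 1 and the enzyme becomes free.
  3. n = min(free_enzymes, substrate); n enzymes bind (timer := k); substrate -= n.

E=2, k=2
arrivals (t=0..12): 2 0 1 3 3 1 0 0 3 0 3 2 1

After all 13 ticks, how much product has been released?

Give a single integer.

t=0: arr=2 -> substrate=0 bound=2 product=0
t=1: arr=0 -> substrate=0 bound=2 product=0
t=2: arr=1 -> substrate=0 bound=1 product=2
t=3: arr=3 -> substrate=2 bound=2 product=2
t=4: arr=3 -> substrate=4 bound=2 product=3
t=5: arr=1 -> substrate=4 bound=2 product=4
t=6: arr=0 -> substrate=3 bound=2 product=5
t=7: arr=0 -> substrate=2 bound=2 product=6
t=8: arr=3 -> substrate=4 bound=2 product=7
t=9: arr=0 -> substrate=3 bound=2 product=8
t=10: arr=3 -> substrate=5 bound=2 product=9
t=11: arr=2 -> substrate=6 bound=2 product=10
t=12: arr=1 -> substrate=6 bound=2 product=11

Answer: 11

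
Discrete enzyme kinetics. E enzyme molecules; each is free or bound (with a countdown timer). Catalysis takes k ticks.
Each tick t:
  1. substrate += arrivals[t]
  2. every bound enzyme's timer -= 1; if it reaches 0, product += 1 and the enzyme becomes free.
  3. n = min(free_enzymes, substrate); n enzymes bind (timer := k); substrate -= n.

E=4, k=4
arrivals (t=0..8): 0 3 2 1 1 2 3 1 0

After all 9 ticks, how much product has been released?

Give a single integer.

Answer: 4

Derivation:
t=0: arr=0 -> substrate=0 bound=0 product=0
t=1: arr=3 -> substrate=0 bound=3 product=0
t=2: arr=2 -> substrate=1 bound=4 product=0
t=3: arr=1 -> substrate=2 bound=4 product=0
t=4: arr=1 -> substrate=3 bound=4 product=0
t=5: arr=2 -> substrate=2 bound=4 product=3
t=6: arr=3 -> substrate=4 bound=4 product=4
t=7: arr=1 -> substrate=5 bound=4 product=4
t=8: arr=0 -> substrate=5 bound=4 product=4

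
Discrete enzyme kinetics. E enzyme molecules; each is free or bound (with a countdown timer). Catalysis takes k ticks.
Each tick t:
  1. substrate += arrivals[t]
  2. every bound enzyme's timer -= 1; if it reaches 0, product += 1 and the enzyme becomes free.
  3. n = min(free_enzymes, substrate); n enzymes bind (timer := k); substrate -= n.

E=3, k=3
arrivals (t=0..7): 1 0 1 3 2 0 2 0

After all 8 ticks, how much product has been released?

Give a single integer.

t=0: arr=1 -> substrate=0 bound=1 product=0
t=1: arr=0 -> substrate=0 bound=1 product=0
t=2: arr=1 -> substrate=0 bound=2 product=0
t=3: arr=3 -> substrate=1 bound=3 product=1
t=4: arr=2 -> substrate=3 bound=3 product=1
t=5: arr=0 -> substrate=2 bound=3 product=2
t=6: arr=2 -> substrate=2 bound=3 product=4
t=7: arr=0 -> substrate=2 bound=3 product=4

Answer: 4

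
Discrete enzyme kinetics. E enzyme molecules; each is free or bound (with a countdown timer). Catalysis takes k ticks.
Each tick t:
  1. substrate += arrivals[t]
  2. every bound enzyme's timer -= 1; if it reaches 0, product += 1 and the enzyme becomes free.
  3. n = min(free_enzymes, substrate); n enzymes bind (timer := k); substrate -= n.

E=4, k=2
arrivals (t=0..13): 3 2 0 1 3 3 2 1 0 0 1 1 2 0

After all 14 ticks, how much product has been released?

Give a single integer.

Answer: 17

Derivation:
t=0: arr=3 -> substrate=0 bound=3 product=0
t=1: arr=2 -> substrate=1 bound=4 product=0
t=2: arr=0 -> substrate=0 bound=2 product=3
t=3: arr=1 -> substrate=0 bound=2 product=4
t=4: arr=3 -> substrate=0 bound=4 product=5
t=5: arr=3 -> substrate=2 bound=4 product=6
t=6: arr=2 -> substrate=1 bound=4 product=9
t=7: arr=1 -> substrate=1 bound=4 product=10
t=8: arr=0 -> substrate=0 bound=2 product=13
t=9: arr=0 -> substrate=0 bound=1 product=14
t=10: arr=1 -> substrate=0 bound=1 product=15
t=11: arr=1 -> substrate=0 bound=2 product=15
t=12: arr=2 -> substrate=0 bound=3 product=16
t=13: arr=0 -> substrate=0 bound=2 product=17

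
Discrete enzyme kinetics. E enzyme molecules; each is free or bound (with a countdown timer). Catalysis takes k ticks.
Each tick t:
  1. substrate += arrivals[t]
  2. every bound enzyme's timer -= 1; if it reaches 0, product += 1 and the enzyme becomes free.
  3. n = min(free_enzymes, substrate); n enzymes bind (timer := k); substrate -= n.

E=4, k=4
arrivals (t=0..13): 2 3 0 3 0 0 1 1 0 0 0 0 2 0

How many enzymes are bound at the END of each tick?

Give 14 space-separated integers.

t=0: arr=2 -> substrate=0 bound=2 product=0
t=1: arr=3 -> substrate=1 bound=4 product=0
t=2: arr=0 -> substrate=1 bound=4 product=0
t=3: arr=3 -> substrate=4 bound=4 product=0
t=4: arr=0 -> substrate=2 bound=4 product=2
t=5: arr=0 -> substrate=0 bound=4 product=4
t=6: arr=1 -> substrate=1 bound=4 product=4
t=7: arr=1 -> substrate=2 bound=4 product=4
t=8: arr=0 -> substrate=0 bound=4 product=6
t=9: arr=0 -> substrate=0 bound=2 product=8
t=10: arr=0 -> substrate=0 bound=2 product=8
t=11: arr=0 -> substrate=0 bound=2 product=8
t=12: arr=2 -> substrate=0 bound=2 product=10
t=13: arr=0 -> substrate=0 bound=2 product=10

Answer: 2 4 4 4 4 4 4 4 4 2 2 2 2 2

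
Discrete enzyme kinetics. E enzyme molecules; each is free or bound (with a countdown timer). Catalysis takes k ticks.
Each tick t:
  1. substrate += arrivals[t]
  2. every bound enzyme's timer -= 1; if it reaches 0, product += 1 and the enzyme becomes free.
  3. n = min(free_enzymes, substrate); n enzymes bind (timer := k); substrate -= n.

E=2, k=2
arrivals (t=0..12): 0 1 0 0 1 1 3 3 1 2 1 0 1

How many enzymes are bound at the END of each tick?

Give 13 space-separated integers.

Answer: 0 1 1 0 1 2 2 2 2 2 2 2 2

Derivation:
t=0: arr=0 -> substrate=0 bound=0 product=0
t=1: arr=1 -> substrate=0 bound=1 product=0
t=2: arr=0 -> substrate=0 bound=1 product=0
t=3: arr=0 -> substrate=0 bound=0 product=1
t=4: arr=1 -> substrate=0 bound=1 product=1
t=5: arr=1 -> substrate=0 bound=2 product=1
t=6: arr=3 -> substrate=2 bound=2 product=2
t=7: arr=3 -> substrate=4 bound=2 product=3
t=8: arr=1 -> substrate=4 bound=2 product=4
t=9: arr=2 -> substrate=5 bound=2 product=5
t=10: arr=1 -> substrate=5 bound=2 product=6
t=11: arr=0 -> substrate=4 bound=2 product=7
t=12: arr=1 -> substrate=4 bound=2 product=8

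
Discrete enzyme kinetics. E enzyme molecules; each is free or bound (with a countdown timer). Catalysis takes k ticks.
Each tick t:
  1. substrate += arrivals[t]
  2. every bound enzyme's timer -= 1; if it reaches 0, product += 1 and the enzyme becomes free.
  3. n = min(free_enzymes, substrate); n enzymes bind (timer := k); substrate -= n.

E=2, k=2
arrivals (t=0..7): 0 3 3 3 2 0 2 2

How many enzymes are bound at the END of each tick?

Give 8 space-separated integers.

t=0: arr=0 -> substrate=0 bound=0 product=0
t=1: arr=3 -> substrate=1 bound=2 product=0
t=2: arr=3 -> substrate=4 bound=2 product=0
t=3: arr=3 -> substrate=5 bound=2 product=2
t=4: arr=2 -> substrate=7 bound=2 product=2
t=5: arr=0 -> substrate=5 bound=2 product=4
t=6: arr=2 -> substrate=7 bound=2 product=4
t=7: arr=2 -> substrate=7 bound=2 product=6

Answer: 0 2 2 2 2 2 2 2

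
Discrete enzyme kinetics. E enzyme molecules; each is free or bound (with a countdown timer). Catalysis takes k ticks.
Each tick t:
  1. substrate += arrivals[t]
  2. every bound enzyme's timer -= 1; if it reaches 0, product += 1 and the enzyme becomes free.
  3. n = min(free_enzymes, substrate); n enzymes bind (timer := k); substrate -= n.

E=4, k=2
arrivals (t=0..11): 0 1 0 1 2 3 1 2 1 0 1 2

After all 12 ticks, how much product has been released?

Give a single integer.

Answer: 11

Derivation:
t=0: arr=0 -> substrate=0 bound=0 product=0
t=1: arr=1 -> substrate=0 bound=1 product=0
t=2: arr=0 -> substrate=0 bound=1 product=0
t=3: arr=1 -> substrate=0 bound=1 product=1
t=4: arr=2 -> substrate=0 bound=3 product=1
t=5: arr=3 -> substrate=1 bound=4 product=2
t=6: arr=1 -> substrate=0 bound=4 product=4
t=7: arr=2 -> substrate=0 bound=4 product=6
t=8: arr=1 -> substrate=0 bound=3 product=8
t=9: arr=0 -> substrate=0 bound=1 product=10
t=10: arr=1 -> substrate=0 bound=1 product=11
t=11: arr=2 -> substrate=0 bound=3 product=11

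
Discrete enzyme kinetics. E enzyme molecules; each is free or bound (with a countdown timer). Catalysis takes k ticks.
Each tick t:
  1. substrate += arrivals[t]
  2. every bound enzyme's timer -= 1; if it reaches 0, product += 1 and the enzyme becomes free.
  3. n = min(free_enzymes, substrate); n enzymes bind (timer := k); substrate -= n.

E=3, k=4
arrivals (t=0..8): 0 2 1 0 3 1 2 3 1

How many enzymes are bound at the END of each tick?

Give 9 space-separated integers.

t=0: arr=0 -> substrate=0 bound=0 product=0
t=1: arr=2 -> substrate=0 bound=2 product=0
t=2: arr=1 -> substrate=0 bound=3 product=0
t=3: arr=0 -> substrate=0 bound=3 product=0
t=4: arr=3 -> substrate=3 bound=3 product=0
t=5: arr=1 -> substrate=2 bound=3 product=2
t=6: arr=2 -> substrate=3 bound=3 product=3
t=7: arr=3 -> substrate=6 bound=3 product=3
t=8: arr=1 -> substrate=7 bound=3 product=3

Answer: 0 2 3 3 3 3 3 3 3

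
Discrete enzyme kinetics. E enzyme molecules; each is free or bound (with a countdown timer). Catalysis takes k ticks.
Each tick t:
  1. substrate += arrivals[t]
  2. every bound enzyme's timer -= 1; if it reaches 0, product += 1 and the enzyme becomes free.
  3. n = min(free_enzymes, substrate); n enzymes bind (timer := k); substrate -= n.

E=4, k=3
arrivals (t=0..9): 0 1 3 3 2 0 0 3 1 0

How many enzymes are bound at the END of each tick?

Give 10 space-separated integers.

Answer: 0 1 4 4 4 4 4 4 4 4

Derivation:
t=0: arr=0 -> substrate=0 bound=0 product=0
t=1: arr=1 -> substrate=0 bound=1 product=0
t=2: arr=3 -> substrate=0 bound=4 product=0
t=3: arr=3 -> substrate=3 bound=4 product=0
t=4: arr=2 -> substrate=4 bound=4 product=1
t=5: arr=0 -> substrate=1 bound=4 product=4
t=6: arr=0 -> substrate=1 bound=4 product=4
t=7: arr=3 -> substrate=3 bound=4 product=5
t=8: arr=1 -> substrate=1 bound=4 product=8
t=9: arr=0 -> substrate=1 bound=4 product=8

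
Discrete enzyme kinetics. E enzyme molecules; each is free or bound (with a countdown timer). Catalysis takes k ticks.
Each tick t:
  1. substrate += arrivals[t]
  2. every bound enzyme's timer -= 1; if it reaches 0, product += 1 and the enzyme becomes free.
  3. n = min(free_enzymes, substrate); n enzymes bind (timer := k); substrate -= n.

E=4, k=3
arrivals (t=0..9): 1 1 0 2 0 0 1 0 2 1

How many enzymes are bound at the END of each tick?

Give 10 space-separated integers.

Answer: 1 2 2 3 2 2 1 1 3 3

Derivation:
t=0: arr=1 -> substrate=0 bound=1 product=0
t=1: arr=1 -> substrate=0 bound=2 product=0
t=2: arr=0 -> substrate=0 bound=2 product=0
t=3: arr=2 -> substrate=0 bound=3 product=1
t=4: arr=0 -> substrate=0 bound=2 product=2
t=5: arr=0 -> substrate=0 bound=2 product=2
t=6: arr=1 -> substrate=0 bound=1 product=4
t=7: arr=0 -> substrate=0 bound=1 product=4
t=8: arr=2 -> substrate=0 bound=3 product=4
t=9: arr=1 -> substrate=0 bound=3 product=5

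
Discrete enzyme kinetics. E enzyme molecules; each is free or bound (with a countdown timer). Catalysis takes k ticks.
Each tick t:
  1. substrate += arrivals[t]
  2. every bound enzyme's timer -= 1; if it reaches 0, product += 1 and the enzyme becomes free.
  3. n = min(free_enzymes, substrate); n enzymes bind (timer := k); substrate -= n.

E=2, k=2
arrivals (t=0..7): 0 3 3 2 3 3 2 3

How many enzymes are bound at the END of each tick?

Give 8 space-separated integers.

Answer: 0 2 2 2 2 2 2 2

Derivation:
t=0: arr=0 -> substrate=0 bound=0 product=0
t=1: arr=3 -> substrate=1 bound=2 product=0
t=2: arr=3 -> substrate=4 bound=2 product=0
t=3: arr=2 -> substrate=4 bound=2 product=2
t=4: arr=3 -> substrate=7 bound=2 product=2
t=5: arr=3 -> substrate=8 bound=2 product=4
t=6: arr=2 -> substrate=10 bound=2 product=4
t=7: arr=3 -> substrate=11 bound=2 product=6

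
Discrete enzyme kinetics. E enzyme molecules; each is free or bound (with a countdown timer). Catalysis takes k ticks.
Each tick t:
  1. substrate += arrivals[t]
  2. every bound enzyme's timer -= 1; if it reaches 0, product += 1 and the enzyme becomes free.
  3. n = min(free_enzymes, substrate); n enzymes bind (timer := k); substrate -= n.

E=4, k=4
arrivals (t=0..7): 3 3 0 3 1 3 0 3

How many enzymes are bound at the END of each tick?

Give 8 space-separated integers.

Answer: 3 4 4 4 4 4 4 4

Derivation:
t=0: arr=3 -> substrate=0 bound=3 product=0
t=1: arr=3 -> substrate=2 bound=4 product=0
t=2: arr=0 -> substrate=2 bound=4 product=0
t=3: arr=3 -> substrate=5 bound=4 product=0
t=4: arr=1 -> substrate=3 bound=4 product=3
t=5: arr=3 -> substrate=5 bound=4 product=4
t=6: arr=0 -> substrate=5 bound=4 product=4
t=7: arr=3 -> substrate=8 bound=4 product=4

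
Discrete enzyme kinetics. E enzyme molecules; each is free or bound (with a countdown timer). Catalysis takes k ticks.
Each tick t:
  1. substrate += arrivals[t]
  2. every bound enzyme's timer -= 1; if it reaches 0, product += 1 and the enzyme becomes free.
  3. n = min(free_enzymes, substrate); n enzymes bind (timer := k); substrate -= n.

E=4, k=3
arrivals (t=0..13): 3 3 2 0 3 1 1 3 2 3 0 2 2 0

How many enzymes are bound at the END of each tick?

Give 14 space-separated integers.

t=0: arr=3 -> substrate=0 bound=3 product=0
t=1: arr=3 -> substrate=2 bound=4 product=0
t=2: arr=2 -> substrate=4 bound=4 product=0
t=3: arr=0 -> substrate=1 bound=4 product=3
t=4: arr=3 -> substrate=3 bound=4 product=4
t=5: arr=1 -> substrate=4 bound=4 product=4
t=6: arr=1 -> substrate=2 bound=4 product=7
t=7: arr=3 -> substrate=4 bound=4 product=8
t=8: arr=2 -> substrate=6 bound=4 product=8
t=9: arr=3 -> substrate=6 bound=4 product=11
t=10: arr=0 -> substrate=5 bound=4 product=12
t=11: arr=2 -> substrate=7 bound=4 product=12
t=12: arr=2 -> substrate=6 bound=4 product=15
t=13: arr=0 -> substrate=5 bound=4 product=16

Answer: 3 4 4 4 4 4 4 4 4 4 4 4 4 4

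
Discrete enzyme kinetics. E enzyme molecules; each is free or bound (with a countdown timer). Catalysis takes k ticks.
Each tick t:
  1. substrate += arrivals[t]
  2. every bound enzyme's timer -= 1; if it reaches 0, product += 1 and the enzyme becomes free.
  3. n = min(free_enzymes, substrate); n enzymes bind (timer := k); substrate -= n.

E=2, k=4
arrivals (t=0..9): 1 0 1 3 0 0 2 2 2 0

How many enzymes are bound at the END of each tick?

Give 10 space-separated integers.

t=0: arr=1 -> substrate=0 bound=1 product=0
t=1: arr=0 -> substrate=0 bound=1 product=0
t=2: arr=1 -> substrate=0 bound=2 product=0
t=3: arr=3 -> substrate=3 bound=2 product=0
t=4: arr=0 -> substrate=2 bound=2 product=1
t=5: arr=0 -> substrate=2 bound=2 product=1
t=6: arr=2 -> substrate=3 bound=2 product=2
t=7: arr=2 -> substrate=5 bound=2 product=2
t=8: arr=2 -> substrate=6 bound=2 product=3
t=9: arr=0 -> substrate=6 bound=2 product=3

Answer: 1 1 2 2 2 2 2 2 2 2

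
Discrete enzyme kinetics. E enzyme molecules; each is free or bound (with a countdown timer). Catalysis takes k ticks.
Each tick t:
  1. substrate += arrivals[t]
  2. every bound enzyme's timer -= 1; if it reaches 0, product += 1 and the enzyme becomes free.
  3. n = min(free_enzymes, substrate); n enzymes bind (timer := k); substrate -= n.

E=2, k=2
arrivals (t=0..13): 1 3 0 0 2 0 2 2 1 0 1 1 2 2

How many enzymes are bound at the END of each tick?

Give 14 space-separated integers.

Answer: 1 2 2 2 2 2 2 2 2 2 2 2 2 2

Derivation:
t=0: arr=1 -> substrate=0 bound=1 product=0
t=1: arr=3 -> substrate=2 bound=2 product=0
t=2: arr=0 -> substrate=1 bound=2 product=1
t=3: arr=0 -> substrate=0 bound=2 product=2
t=4: arr=2 -> substrate=1 bound=2 product=3
t=5: arr=0 -> substrate=0 bound=2 product=4
t=6: arr=2 -> substrate=1 bound=2 product=5
t=7: arr=2 -> substrate=2 bound=2 product=6
t=8: arr=1 -> substrate=2 bound=2 product=7
t=9: arr=0 -> substrate=1 bound=2 product=8
t=10: arr=1 -> substrate=1 bound=2 product=9
t=11: arr=1 -> substrate=1 bound=2 product=10
t=12: arr=2 -> substrate=2 bound=2 product=11
t=13: arr=2 -> substrate=3 bound=2 product=12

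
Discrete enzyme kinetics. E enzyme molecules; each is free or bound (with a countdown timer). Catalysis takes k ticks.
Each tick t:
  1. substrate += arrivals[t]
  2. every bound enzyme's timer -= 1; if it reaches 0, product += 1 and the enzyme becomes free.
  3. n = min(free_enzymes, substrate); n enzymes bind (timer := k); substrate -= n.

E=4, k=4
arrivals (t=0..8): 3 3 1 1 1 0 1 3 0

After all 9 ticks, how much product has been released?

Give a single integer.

Answer: 7

Derivation:
t=0: arr=3 -> substrate=0 bound=3 product=0
t=1: arr=3 -> substrate=2 bound=4 product=0
t=2: arr=1 -> substrate=3 bound=4 product=0
t=3: arr=1 -> substrate=4 bound=4 product=0
t=4: arr=1 -> substrate=2 bound=4 product=3
t=5: arr=0 -> substrate=1 bound=4 product=4
t=6: arr=1 -> substrate=2 bound=4 product=4
t=7: arr=3 -> substrate=5 bound=4 product=4
t=8: arr=0 -> substrate=2 bound=4 product=7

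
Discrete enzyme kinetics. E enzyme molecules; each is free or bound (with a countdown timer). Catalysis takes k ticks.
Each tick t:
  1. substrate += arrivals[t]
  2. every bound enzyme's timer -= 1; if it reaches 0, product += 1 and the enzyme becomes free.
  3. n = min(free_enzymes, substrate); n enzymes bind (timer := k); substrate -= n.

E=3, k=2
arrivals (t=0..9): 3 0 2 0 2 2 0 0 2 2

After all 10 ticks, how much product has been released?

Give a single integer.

Answer: 9

Derivation:
t=0: arr=3 -> substrate=0 bound=3 product=0
t=1: arr=0 -> substrate=0 bound=3 product=0
t=2: arr=2 -> substrate=0 bound=2 product=3
t=3: arr=0 -> substrate=0 bound=2 product=3
t=4: arr=2 -> substrate=0 bound=2 product=5
t=5: arr=2 -> substrate=1 bound=3 product=5
t=6: arr=0 -> substrate=0 bound=2 product=7
t=7: arr=0 -> substrate=0 bound=1 product=8
t=8: arr=2 -> substrate=0 bound=2 product=9
t=9: arr=2 -> substrate=1 bound=3 product=9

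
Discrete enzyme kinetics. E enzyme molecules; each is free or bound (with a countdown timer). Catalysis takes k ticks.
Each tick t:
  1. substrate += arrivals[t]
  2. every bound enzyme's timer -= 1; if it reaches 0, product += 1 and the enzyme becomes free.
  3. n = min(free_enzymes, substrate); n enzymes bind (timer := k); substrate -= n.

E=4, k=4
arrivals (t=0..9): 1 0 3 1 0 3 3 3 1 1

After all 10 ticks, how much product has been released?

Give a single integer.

t=0: arr=1 -> substrate=0 bound=1 product=0
t=1: arr=0 -> substrate=0 bound=1 product=0
t=2: arr=3 -> substrate=0 bound=4 product=0
t=3: arr=1 -> substrate=1 bound=4 product=0
t=4: arr=0 -> substrate=0 bound=4 product=1
t=5: arr=3 -> substrate=3 bound=4 product=1
t=6: arr=3 -> substrate=3 bound=4 product=4
t=7: arr=3 -> substrate=6 bound=4 product=4
t=8: arr=1 -> substrate=6 bound=4 product=5
t=9: arr=1 -> substrate=7 bound=4 product=5

Answer: 5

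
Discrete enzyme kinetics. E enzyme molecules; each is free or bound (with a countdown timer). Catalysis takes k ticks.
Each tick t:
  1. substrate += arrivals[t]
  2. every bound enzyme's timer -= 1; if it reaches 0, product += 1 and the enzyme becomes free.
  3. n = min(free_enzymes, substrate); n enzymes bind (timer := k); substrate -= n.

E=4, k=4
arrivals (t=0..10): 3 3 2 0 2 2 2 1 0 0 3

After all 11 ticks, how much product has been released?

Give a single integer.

t=0: arr=3 -> substrate=0 bound=3 product=0
t=1: arr=3 -> substrate=2 bound=4 product=0
t=2: arr=2 -> substrate=4 bound=4 product=0
t=3: arr=0 -> substrate=4 bound=4 product=0
t=4: arr=2 -> substrate=3 bound=4 product=3
t=5: arr=2 -> substrate=4 bound=4 product=4
t=6: arr=2 -> substrate=6 bound=4 product=4
t=7: arr=1 -> substrate=7 bound=4 product=4
t=8: arr=0 -> substrate=4 bound=4 product=7
t=9: arr=0 -> substrate=3 bound=4 product=8
t=10: arr=3 -> substrate=6 bound=4 product=8

Answer: 8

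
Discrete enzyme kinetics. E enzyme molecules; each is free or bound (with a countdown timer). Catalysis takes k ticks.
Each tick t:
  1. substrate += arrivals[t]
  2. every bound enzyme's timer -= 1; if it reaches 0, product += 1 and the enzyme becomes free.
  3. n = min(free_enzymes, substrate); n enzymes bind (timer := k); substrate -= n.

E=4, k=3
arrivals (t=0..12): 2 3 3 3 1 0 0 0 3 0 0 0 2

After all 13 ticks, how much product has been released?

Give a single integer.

Answer: 14

Derivation:
t=0: arr=2 -> substrate=0 bound=2 product=0
t=1: arr=3 -> substrate=1 bound=4 product=0
t=2: arr=3 -> substrate=4 bound=4 product=0
t=3: arr=3 -> substrate=5 bound=4 product=2
t=4: arr=1 -> substrate=4 bound=4 product=4
t=5: arr=0 -> substrate=4 bound=4 product=4
t=6: arr=0 -> substrate=2 bound=4 product=6
t=7: arr=0 -> substrate=0 bound=4 product=8
t=8: arr=3 -> substrate=3 bound=4 product=8
t=9: arr=0 -> substrate=1 bound=4 product=10
t=10: arr=0 -> substrate=0 bound=3 product=12
t=11: arr=0 -> substrate=0 bound=3 product=12
t=12: arr=2 -> substrate=0 bound=3 product=14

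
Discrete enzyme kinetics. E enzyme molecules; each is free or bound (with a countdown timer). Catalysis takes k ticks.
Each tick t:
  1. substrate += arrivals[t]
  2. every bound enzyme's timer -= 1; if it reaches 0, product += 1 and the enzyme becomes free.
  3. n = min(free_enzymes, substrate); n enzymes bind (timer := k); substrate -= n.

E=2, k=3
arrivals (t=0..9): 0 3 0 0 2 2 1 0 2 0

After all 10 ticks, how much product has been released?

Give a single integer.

t=0: arr=0 -> substrate=0 bound=0 product=0
t=1: arr=3 -> substrate=1 bound=2 product=0
t=2: arr=0 -> substrate=1 bound=2 product=0
t=3: arr=0 -> substrate=1 bound=2 product=0
t=4: arr=2 -> substrate=1 bound=2 product=2
t=5: arr=2 -> substrate=3 bound=2 product=2
t=6: arr=1 -> substrate=4 bound=2 product=2
t=7: arr=0 -> substrate=2 bound=2 product=4
t=8: arr=2 -> substrate=4 bound=2 product=4
t=9: arr=0 -> substrate=4 bound=2 product=4

Answer: 4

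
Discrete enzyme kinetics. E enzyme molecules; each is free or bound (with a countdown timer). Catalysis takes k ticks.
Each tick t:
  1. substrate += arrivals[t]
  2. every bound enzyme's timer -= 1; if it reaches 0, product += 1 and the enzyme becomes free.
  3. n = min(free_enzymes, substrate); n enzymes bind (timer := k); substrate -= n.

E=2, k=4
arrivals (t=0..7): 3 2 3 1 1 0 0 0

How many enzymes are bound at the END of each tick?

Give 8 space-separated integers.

t=0: arr=3 -> substrate=1 bound=2 product=0
t=1: arr=2 -> substrate=3 bound=2 product=0
t=2: arr=3 -> substrate=6 bound=2 product=0
t=3: arr=1 -> substrate=7 bound=2 product=0
t=4: arr=1 -> substrate=6 bound=2 product=2
t=5: arr=0 -> substrate=6 bound=2 product=2
t=6: arr=0 -> substrate=6 bound=2 product=2
t=7: arr=0 -> substrate=6 bound=2 product=2

Answer: 2 2 2 2 2 2 2 2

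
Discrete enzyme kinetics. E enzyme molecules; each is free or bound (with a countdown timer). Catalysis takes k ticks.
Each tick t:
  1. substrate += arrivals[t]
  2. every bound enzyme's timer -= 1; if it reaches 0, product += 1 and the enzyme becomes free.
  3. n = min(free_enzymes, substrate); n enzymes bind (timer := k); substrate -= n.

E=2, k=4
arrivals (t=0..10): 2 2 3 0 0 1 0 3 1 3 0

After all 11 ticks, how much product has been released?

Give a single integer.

Answer: 4

Derivation:
t=0: arr=2 -> substrate=0 bound=2 product=0
t=1: arr=2 -> substrate=2 bound=2 product=0
t=2: arr=3 -> substrate=5 bound=2 product=0
t=3: arr=0 -> substrate=5 bound=2 product=0
t=4: arr=0 -> substrate=3 bound=2 product=2
t=5: arr=1 -> substrate=4 bound=2 product=2
t=6: arr=0 -> substrate=4 bound=2 product=2
t=7: arr=3 -> substrate=7 bound=2 product=2
t=8: arr=1 -> substrate=6 bound=2 product=4
t=9: arr=3 -> substrate=9 bound=2 product=4
t=10: arr=0 -> substrate=9 bound=2 product=4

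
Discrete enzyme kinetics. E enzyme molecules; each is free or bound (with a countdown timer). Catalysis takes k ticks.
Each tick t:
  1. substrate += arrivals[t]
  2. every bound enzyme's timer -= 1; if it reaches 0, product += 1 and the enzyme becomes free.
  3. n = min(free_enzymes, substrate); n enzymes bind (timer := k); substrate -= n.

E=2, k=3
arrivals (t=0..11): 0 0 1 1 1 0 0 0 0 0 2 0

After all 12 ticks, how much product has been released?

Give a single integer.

Answer: 3

Derivation:
t=0: arr=0 -> substrate=0 bound=0 product=0
t=1: arr=0 -> substrate=0 bound=0 product=0
t=2: arr=1 -> substrate=0 bound=1 product=0
t=3: arr=1 -> substrate=0 bound=2 product=0
t=4: arr=1 -> substrate=1 bound=2 product=0
t=5: arr=0 -> substrate=0 bound=2 product=1
t=6: arr=0 -> substrate=0 bound=1 product=2
t=7: arr=0 -> substrate=0 bound=1 product=2
t=8: arr=0 -> substrate=0 bound=0 product=3
t=9: arr=0 -> substrate=0 bound=0 product=3
t=10: arr=2 -> substrate=0 bound=2 product=3
t=11: arr=0 -> substrate=0 bound=2 product=3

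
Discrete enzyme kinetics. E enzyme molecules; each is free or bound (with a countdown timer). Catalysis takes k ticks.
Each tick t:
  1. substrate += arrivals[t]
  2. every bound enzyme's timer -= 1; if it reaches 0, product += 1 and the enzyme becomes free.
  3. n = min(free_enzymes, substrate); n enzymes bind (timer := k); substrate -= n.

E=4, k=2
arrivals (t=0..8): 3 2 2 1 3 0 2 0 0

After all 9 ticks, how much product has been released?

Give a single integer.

Answer: 13

Derivation:
t=0: arr=3 -> substrate=0 bound=3 product=0
t=1: arr=2 -> substrate=1 bound=4 product=0
t=2: arr=2 -> substrate=0 bound=4 product=3
t=3: arr=1 -> substrate=0 bound=4 product=4
t=4: arr=3 -> substrate=0 bound=4 product=7
t=5: arr=0 -> substrate=0 bound=3 product=8
t=6: arr=2 -> substrate=0 bound=2 product=11
t=7: arr=0 -> substrate=0 bound=2 product=11
t=8: arr=0 -> substrate=0 bound=0 product=13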